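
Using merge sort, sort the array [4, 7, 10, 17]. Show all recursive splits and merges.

Merge sort trace:

Split: [4, 7, 10, 17] -> [4, 7] and [10, 17]
  Split: [4, 7] -> [4] and [7]
  Merge: [4] + [7] -> [4, 7]
  Split: [10, 17] -> [10] and [17]
  Merge: [10] + [17] -> [10, 17]
Merge: [4, 7] + [10, 17] -> [4, 7, 10, 17]

Final sorted array: [4, 7, 10, 17]

The merge sort proceeds by recursively splitting the array and merging sorted halves.
After all merges, the sorted array is [4, 7, 10, 17].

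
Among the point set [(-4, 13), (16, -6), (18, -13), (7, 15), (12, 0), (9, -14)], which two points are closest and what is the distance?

Computing all pairwise distances among 6 points:

d((-4, 13), (16, -6)) = 27.5862
d((-4, 13), (18, -13)) = 34.0588
d((-4, 13), (7, 15)) = 11.1803
d((-4, 13), (12, 0)) = 20.6155
d((-4, 13), (9, -14)) = 29.9666
d((16, -6), (18, -13)) = 7.2801
d((16, -6), (7, 15)) = 22.8473
d((16, -6), (12, 0)) = 7.2111 <-- minimum
d((16, -6), (9, -14)) = 10.6301
d((18, -13), (7, 15)) = 30.0832
d((18, -13), (12, 0)) = 14.3178
d((18, -13), (9, -14)) = 9.0554
d((7, 15), (12, 0)) = 15.8114
d((7, 15), (9, -14)) = 29.0689
d((12, 0), (9, -14)) = 14.3178

Closest pair: (16, -6) and (12, 0) with distance 7.2111

The closest pair is (16, -6) and (12, 0) with Euclidean distance 7.2111. For 6 points, brute-force pairwise comparison is shown above. For large n, the divide-and-conquer algorithm (sort by x, recurse on halves, check the dividing strip) achieves O(n log n).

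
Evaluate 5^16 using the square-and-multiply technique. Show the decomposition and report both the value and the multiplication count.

Computing 5^16 by squaring (build up from 5^1; each line after the first costs one multiplication):

5^1 = 5
5^2 = (5^1)^2 = 5^2 = 25
5^4 = (5^2)^2 = 25^2 = 625
5^8 = (5^4)^2 = 625^2 = 390625
5^16 = (5^8)^2 = 390625^2 = 152587890625

Result: 152587890625
Multiplications needed: 4 (4 lines after 5^1)

5^16 = 152587890625. Using exponentiation by squaring, this requires 4 multiplications. The key idea: if the exponent is even, square the half-power; if odd, multiply by the base once.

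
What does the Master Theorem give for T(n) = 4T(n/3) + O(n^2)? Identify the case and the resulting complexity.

Master Theorem for T(n) = 4T(n/3) + O(n^2):

a = 4, b = 3, c = 2
log_b(a) = log_3(4) = 1.2619

Case 3: c = 2 > log_3(4) = 1.2619
T(n) = O(n^2) = O(n^2)

For T(n) = 4T(n/3) + O(n^2): log_3(4) = 1.2619. This is Case 3 of the Master Theorem (c > log_b(a), work dominated by root), giving O(n^2).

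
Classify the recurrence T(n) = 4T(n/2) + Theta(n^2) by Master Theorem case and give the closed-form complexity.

Master Theorem for T(n) = 4T(n/2) + O(n^2):

a = 4, b = 2, c = 2
log_b(a) = log_2(4) = 2.0000

Case 2: c = 2 = log_2(4) = 2.0000
T(n) = O(n^2 log n) = O(n^2 log n)

For T(n) = 4T(n/2) + O(n^2): log_2(4) = 2.0000. This is Case 2 of the Master Theorem (c = log_b(a), equal work at all levels), giving O(n^2 log n).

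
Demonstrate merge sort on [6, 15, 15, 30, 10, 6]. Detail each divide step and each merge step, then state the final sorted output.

Merge sort trace:

Split: [6, 15, 15, 30, 10, 6] -> [6, 15, 15] and [30, 10, 6]
  Split: [6, 15, 15] -> [6] and [15, 15]
    Split: [15, 15] -> [15] and [15]
    Merge: [15] + [15] -> [15, 15]
  Merge: [6] + [15, 15] -> [6, 15, 15]
  Split: [30, 10, 6] -> [30] and [10, 6]
    Split: [10, 6] -> [10] and [6]
    Merge: [10] + [6] -> [6, 10]
  Merge: [30] + [6, 10] -> [6, 10, 30]
Merge: [6, 15, 15] + [6, 10, 30] -> [6, 6, 10, 15, 15, 30]

Final sorted array: [6, 6, 10, 15, 15, 30]

The merge sort proceeds by recursively splitting the array and merging sorted halves.
After all merges, the sorted array is [6, 6, 10, 15, 15, 30].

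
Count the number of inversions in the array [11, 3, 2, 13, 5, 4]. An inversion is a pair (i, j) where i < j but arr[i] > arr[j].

Finding inversions in [11, 3, 2, 13, 5, 4]:

(0, 1): arr[0]=11 > arr[1]=3
(0, 2): arr[0]=11 > arr[2]=2
(0, 4): arr[0]=11 > arr[4]=5
(0, 5): arr[0]=11 > arr[5]=4
(1, 2): arr[1]=3 > arr[2]=2
(3, 4): arr[3]=13 > arr[4]=5
(3, 5): arr[3]=13 > arr[5]=4
(4, 5): arr[4]=5 > arr[5]=4

Total inversions: 8

The array has 8 inversion(s): (0,1), (0,2), (0,4), (0,5), (1,2), (3,4), (3,5), (4,5). Each pair (i,j) satisfies i < j and arr[i] > arr[j].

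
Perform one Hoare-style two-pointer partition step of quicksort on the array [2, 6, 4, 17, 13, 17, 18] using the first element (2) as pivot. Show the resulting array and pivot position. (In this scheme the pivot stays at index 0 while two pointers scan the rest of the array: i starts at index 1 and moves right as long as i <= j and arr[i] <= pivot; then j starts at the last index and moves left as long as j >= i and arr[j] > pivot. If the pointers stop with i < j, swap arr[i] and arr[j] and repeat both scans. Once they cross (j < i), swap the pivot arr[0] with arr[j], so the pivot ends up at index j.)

Hoare-style two-pointer partition with pivot = 2:

Initial array: [2, 6, 4, 17, 13, 17, 18]

Pointers start at i = 1, j = 6.
i ends at 1, j ends at 0: the pointers have crossed (j < i), so scanning stops.

j = 0, so swapping arr[0] with arr[j] leaves the pivot at position 0: [2, 6, 4, 17, 13, 17, 18]
Pivot position: 0

After partitioning with pivot 2, the array becomes [2, 6, 4, 17, 13, 17, 18]. The pivot is placed at index 0. All elements to the left of the pivot are <= 2, and all elements to the right are > 2.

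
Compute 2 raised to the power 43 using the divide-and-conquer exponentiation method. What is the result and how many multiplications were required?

Computing 2^43 by squaring (build up from 2^1; each line after the first costs one multiplication):

2^1 = 2
2^2 = (2^1)^2 = 2^2 = 4
2^4 = (2^2)^2 = 4^2 = 16
2^5 = 2 * 2^4 = 2 * 16 = 32
2^10 = (2^5)^2 = 32^2 = 1024
2^20 = (2^10)^2 = 1024^2 = 1048576
2^21 = 2 * 2^20 = 2 * 1048576 = 2097152
2^42 = (2^21)^2 = 2097152^2 = 4398046511104
2^43 = 2 * 2^42 = 2 * 4398046511104 = 8796093022208

Result: 8796093022208
Multiplications needed: 8 (8 lines after 2^1)

2^43 = 8796093022208. Using exponentiation by squaring, this requires 8 multiplications. The key idea: if the exponent is even, square the half-power; if odd, multiply by the base once.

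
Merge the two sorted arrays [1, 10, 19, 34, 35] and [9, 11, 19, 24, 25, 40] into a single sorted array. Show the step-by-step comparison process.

Merging process:

Compare 1 vs 9: take 1 from left. Merged: [1]
Compare 10 vs 9: take 9 from right. Merged: [1, 9]
Compare 10 vs 11: take 10 from left. Merged: [1, 9, 10]
Compare 19 vs 11: take 11 from right. Merged: [1, 9, 10, 11]
Compare 19 vs 19: take 19 from left. Merged: [1, 9, 10, 11, 19]
Compare 34 vs 19: take 19 from right. Merged: [1, 9, 10, 11, 19, 19]
Compare 34 vs 24: take 24 from right. Merged: [1, 9, 10, 11, 19, 19, 24]
Compare 34 vs 25: take 25 from right. Merged: [1, 9, 10, 11, 19, 19, 24, 25]
Compare 34 vs 40: take 34 from left. Merged: [1, 9, 10, 11, 19, 19, 24, 25, 34]
Compare 35 vs 40: take 35 from left. Merged: [1, 9, 10, 11, 19, 19, 24, 25, 34, 35]
Append remaining from right: [40]. Merged: [1, 9, 10, 11, 19, 19, 24, 25, 34, 35, 40]

Final merged array: [1, 9, 10, 11, 19, 19, 24, 25, 34, 35, 40]
Total comparisons: 10

The merged array is [1, 9, 10, 11, 19, 19, 24, 25, 34, 35, 40], requiring 10 comparisons. The merge step runs in O(n) time where n is the total number of elements.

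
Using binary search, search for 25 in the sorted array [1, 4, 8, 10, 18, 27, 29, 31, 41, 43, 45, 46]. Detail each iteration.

Binary search for 25 in [1, 4, 8, 10, 18, 27, 29, 31, 41, 43, 45, 46]:

lo=0, hi=11, mid=5, arr[mid]=27 -> 27 > 25, search left half
lo=0, hi=4, mid=2, arr[mid]=8 -> 8 < 25, search right half
lo=3, hi=4, mid=3, arr[mid]=10 -> 10 < 25, search right half
lo=4, hi=4, mid=4, arr[mid]=18 -> 18 < 25, search right half
lo=5 > hi=4, target 25 not found

Binary search determines that 25 is not in the array after 4 comparisons. The search space was exhausted without finding the target.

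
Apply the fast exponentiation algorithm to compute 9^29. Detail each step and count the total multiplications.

Computing 9^29 by squaring (build up from 9^1; each line after the first costs one multiplication):

9^1 = 9
9^2 = (9^1)^2 = 9^2 = 81
9^3 = 9 * 9^2 = 9 * 81 = 729
9^6 = (9^3)^2 = 729^2 = 531441
9^7 = 9 * 9^6 = 9 * 531441 = 4782969
9^14 = (9^7)^2 = 4782969^2 = 22876792454961
9^28 = (9^14)^2 = 22876792454961^2 = 523347633027360537213511521
9^29 = 9 * 9^28 = 9 * 523347633027360537213511521 = 4710128697246244834921603689

Result: 4710128697246244834921603689
Multiplications needed: 7 (7 lines after 9^1)

9^29 = 4710128697246244834921603689. Using exponentiation by squaring, this requires 7 multiplications. The key idea: if the exponent is even, square the half-power; if odd, multiply by the base once.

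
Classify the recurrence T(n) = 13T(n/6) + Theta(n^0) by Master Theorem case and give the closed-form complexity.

Master Theorem for T(n) = 13T(n/6) + O(n^0):

a = 13, b = 6, c = 0
log_b(a) = log_6(13) = 1.4315

Case 1: c = 0 < log_6(13) = 1.4315
T(n) = O(n^(log_6 13))

For T(n) = 13T(n/6) + O(n^0): log_6(13) = 1.4315. This is Case 1 of the Master Theorem (c < log_b(a), work dominated by leaves), giving O(n^(log_6 13)).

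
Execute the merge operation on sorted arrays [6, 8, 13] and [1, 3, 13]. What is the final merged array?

Merging process:

Compare 6 vs 1: take 1 from right. Merged: [1]
Compare 6 vs 3: take 3 from right. Merged: [1, 3]
Compare 6 vs 13: take 6 from left. Merged: [1, 3, 6]
Compare 8 vs 13: take 8 from left. Merged: [1, 3, 6, 8]
Compare 13 vs 13: take 13 from left. Merged: [1, 3, 6, 8, 13]
Append remaining from right: [13]. Merged: [1, 3, 6, 8, 13, 13]

Final merged array: [1, 3, 6, 8, 13, 13]
Total comparisons: 5

The merged array is [1, 3, 6, 8, 13, 13], requiring 5 comparisons. The merge step runs in O(n) time where n is the total number of elements.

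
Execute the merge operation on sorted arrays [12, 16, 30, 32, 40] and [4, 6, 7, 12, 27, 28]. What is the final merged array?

Merging process:

Compare 12 vs 4: take 4 from right. Merged: [4]
Compare 12 vs 6: take 6 from right. Merged: [4, 6]
Compare 12 vs 7: take 7 from right. Merged: [4, 6, 7]
Compare 12 vs 12: take 12 from left. Merged: [4, 6, 7, 12]
Compare 16 vs 12: take 12 from right. Merged: [4, 6, 7, 12, 12]
Compare 16 vs 27: take 16 from left. Merged: [4, 6, 7, 12, 12, 16]
Compare 30 vs 27: take 27 from right. Merged: [4, 6, 7, 12, 12, 16, 27]
Compare 30 vs 28: take 28 from right. Merged: [4, 6, 7, 12, 12, 16, 27, 28]
Append remaining from left: [30, 32, 40]. Merged: [4, 6, 7, 12, 12, 16, 27, 28, 30, 32, 40]

Final merged array: [4, 6, 7, 12, 12, 16, 27, 28, 30, 32, 40]
Total comparisons: 8

The merged array is [4, 6, 7, 12, 12, 16, 27, 28, 30, 32, 40], requiring 8 comparisons. The merge step runs in O(n) time where n is the total number of elements.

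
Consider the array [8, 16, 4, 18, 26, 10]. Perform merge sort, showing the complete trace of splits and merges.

Merge sort trace:

Split: [8, 16, 4, 18, 26, 10] -> [8, 16, 4] and [18, 26, 10]
  Split: [8, 16, 4] -> [8] and [16, 4]
    Split: [16, 4] -> [16] and [4]
    Merge: [16] + [4] -> [4, 16]
  Merge: [8] + [4, 16] -> [4, 8, 16]
  Split: [18, 26, 10] -> [18] and [26, 10]
    Split: [26, 10] -> [26] and [10]
    Merge: [26] + [10] -> [10, 26]
  Merge: [18] + [10, 26] -> [10, 18, 26]
Merge: [4, 8, 16] + [10, 18, 26] -> [4, 8, 10, 16, 18, 26]

Final sorted array: [4, 8, 10, 16, 18, 26]

The merge sort proceeds by recursively splitting the array and merging sorted halves.
After all merges, the sorted array is [4, 8, 10, 16, 18, 26].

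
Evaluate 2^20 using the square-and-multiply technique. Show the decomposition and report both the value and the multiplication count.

Computing 2^20 by squaring (build up from 2^1; each line after the first costs one multiplication):

2^1 = 2
2^2 = (2^1)^2 = 2^2 = 4
2^4 = (2^2)^2 = 4^2 = 16
2^5 = 2 * 2^4 = 2 * 16 = 32
2^10 = (2^5)^2 = 32^2 = 1024
2^20 = (2^10)^2 = 1024^2 = 1048576

Result: 1048576
Multiplications needed: 5 (5 lines after 2^1)

2^20 = 1048576. Using exponentiation by squaring, this requires 5 multiplications. The key idea: if the exponent is even, square the half-power; if odd, multiply by the base once.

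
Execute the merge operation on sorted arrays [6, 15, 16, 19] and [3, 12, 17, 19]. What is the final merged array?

Merging process:

Compare 6 vs 3: take 3 from right. Merged: [3]
Compare 6 vs 12: take 6 from left. Merged: [3, 6]
Compare 15 vs 12: take 12 from right. Merged: [3, 6, 12]
Compare 15 vs 17: take 15 from left. Merged: [3, 6, 12, 15]
Compare 16 vs 17: take 16 from left. Merged: [3, 6, 12, 15, 16]
Compare 19 vs 17: take 17 from right. Merged: [3, 6, 12, 15, 16, 17]
Compare 19 vs 19: take 19 from left. Merged: [3, 6, 12, 15, 16, 17, 19]
Append remaining from right: [19]. Merged: [3, 6, 12, 15, 16, 17, 19, 19]

Final merged array: [3, 6, 12, 15, 16, 17, 19, 19]
Total comparisons: 7

The merged array is [3, 6, 12, 15, 16, 17, 19, 19], requiring 7 comparisons. The merge step runs in O(n) time where n is the total number of elements.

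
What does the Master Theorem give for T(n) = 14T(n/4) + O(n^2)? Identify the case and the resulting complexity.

Master Theorem for T(n) = 14T(n/4) + O(n^2):

a = 14, b = 4, c = 2
log_b(a) = log_4(14) = 1.9037

Case 3: c = 2 > log_4(14) = 1.9037
T(n) = O(n^2) = O(n^2)

For T(n) = 14T(n/4) + O(n^2): log_4(14) = 1.9037. This is Case 3 of the Master Theorem (c > log_b(a), work dominated by root), giving O(n^2).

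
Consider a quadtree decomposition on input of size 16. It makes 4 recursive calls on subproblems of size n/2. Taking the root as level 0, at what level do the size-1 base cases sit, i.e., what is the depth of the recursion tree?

For divide and conquer with division factor 2:

Problem sizes at each level:
Level 0: 16
Level 1: 8
Level 2: 4
Level 3: 2
Level 4: 1

The root is level 0 and the size-1 base case is level 4 (the tree spans levels 0 through 4, i.e. 5 levels counting the root), so the depth is the number of divisions: log_2(16) = 4

The recursion tree depth is log_2(16) = 4. At each level, the problem size is divided by 2, so it takes 4 divisions to reduce to a base case of size 1. The algorithm makes 4 recursive calls at each level.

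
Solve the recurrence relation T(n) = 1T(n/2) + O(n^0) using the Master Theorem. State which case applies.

Master Theorem for T(n) = 1T(n/2) + O(n^0):

a = 1, b = 2, c = 0
log_b(a) = log_2(1) = 0.0000

Case 2: c = 0 = log_2(1) = 0.0000
T(n) = O(n^0 log n) = O(log n)

For T(n) = 1T(n/2) + O(n^0): log_2(1) = 0.0000. This is Case 2 of the Master Theorem (c = log_b(a), equal work at all levels), giving O(log n).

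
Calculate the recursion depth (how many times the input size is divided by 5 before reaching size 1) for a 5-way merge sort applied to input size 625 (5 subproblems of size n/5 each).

For divide and conquer with division factor 5:

Problem sizes at each level:
Level 0: 625
Level 1: 125
Level 2: 25
Level 3: 5
Level 4: 1

The root is level 0 and the size-1 base case is level 4 (the tree spans levels 0 through 4, i.e. 5 levels counting the root), so the depth is the number of divisions: log_5(625) = 4

The recursion tree depth is log_5(625) = 4. At each level, the problem size is divided by 5, so it takes 4 divisions to reduce to a base case of size 1. The algorithm makes 5 recursive calls at each level.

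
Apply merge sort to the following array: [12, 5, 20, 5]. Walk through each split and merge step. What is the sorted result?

Merge sort trace:

Split: [12, 5, 20, 5] -> [12, 5] and [20, 5]
  Split: [12, 5] -> [12] and [5]
  Merge: [12] + [5] -> [5, 12]
  Split: [20, 5] -> [20] and [5]
  Merge: [20] + [5] -> [5, 20]
Merge: [5, 12] + [5, 20] -> [5, 5, 12, 20]

Final sorted array: [5, 5, 12, 20]

The merge sort proceeds by recursively splitting the array and merging sorted halves.
After all merges, the sorted array is [5, 5, 12, 20].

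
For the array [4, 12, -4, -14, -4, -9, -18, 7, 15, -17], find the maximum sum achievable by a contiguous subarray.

Using Kadane's algorithm on [4, 12, -4, -14, -4, -9, -18, 7, 15, -17]:

Scanning through the array:
Position 1 (value 12): max_ending_here = 16, max_so_far = 16
Position 2 (value -4): max_ending_here = 12, max_so_far = 16
Position 3 (value -14): max_ending_here = -2, max_so_far = 16
Position 4 (value -4): max_ending_here = -4, max_so_far = 16
Position 5 (value -9): max_ending_here = -9, max_so_far = 16
Position 6 (value -18): max_ending_here = -18, max_so_far = 16
Position 7 (value 7): max_ending_here = 7, max_so_far = 16
Position 8 (value 15): max_ending_here = 22, max_so_far = 22
Position 9 (value -17): max_ending_here = 5, max_so_far = 22

Maximum subarray: [7, 15]
Maximum sum: 22

The maximum subarray is [7, 15] with sum 22. This subarray runs from index 7 to index 8.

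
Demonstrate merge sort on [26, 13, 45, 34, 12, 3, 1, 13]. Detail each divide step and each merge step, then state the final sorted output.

Merge sort trace:

Split: [26, 13, 45, 34, 12, 3, 1, 13] -> [26, 13, 45, 34] and [12, 3, 1, 13]
  Split: [26, 13, 45, 34] -> [26, 13] and [45, 34]
    Split: [26, 13] -> [26] and [13]
    Merge: [26] + [13] -> [13, 26]
    Split: [45, 34] -> [45] and [34]
    Merge: [45] + [34] -> [34, 45]
  Merge: [13, 26] + [34, 45] -> [13, 26, 34, 45]
  Split: [12, 3, 1, 13] -> [12, 3] and [1, 13]
    Split: [12, 3] -> [12] and [3]
    Merge: [12] + [3] -> [3, 12]
    Split: [1, 13] -> [1] and [13]
    Merge: [1] + [13] -> [1, 13]
  Merge: [3, 12] + [1, 13] -> [1, 3, 12, 13]
Merge: [13, 26, 34, 45] + [1, 3, 12, 13] -> [1, 3, 12, 13, 13, 26, 34, 45]

Final sorted array: [1, 3, 12, 13, 13, 26, 34, 45]

The merge sort proceeds by recursively splitting the array and merging sorted halves.
After all merges, the sorted array is [1, 3, 12, 13, 13, 26, 34, 45].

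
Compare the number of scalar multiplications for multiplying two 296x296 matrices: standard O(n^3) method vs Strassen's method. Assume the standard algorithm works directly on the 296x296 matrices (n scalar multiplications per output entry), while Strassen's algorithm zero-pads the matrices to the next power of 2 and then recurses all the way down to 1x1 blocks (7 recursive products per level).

Matrix multiplication for 296x296 matrices:

Strassen's algorithm requires power-of-2 dimensions. Pad 296x296 to 512x512 (next power of 2).

Standard algorithm: 296^3 = 25934336 multiplications
Strassen's algorithm: 7^(log2(512)) = 7^9 = 40353607 multiplications
Difference: 25934336 - 40353607 = -14419271 (Strassen uses MORE here due to padding overhead — for small or just-over-power-of-2 n, padding can outweigh the per-level savings)

Standard: 25934336 multiplications (296^3). Strassen: 40353607 multiplications (7^9, after padding to 512x512). Strassen reduces 8 recursive multiplications to 7 at each level.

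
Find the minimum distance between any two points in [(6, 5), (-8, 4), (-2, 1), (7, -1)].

Computing all pairwise distances among 4 points:

d((6, 5), (-8, 4)) = 14.0357
d((6, 5), (-2, 1)) = 8.9443
d((6, 5), (7, -1)) = 6.0828 <-- minimum
d((-8, 4), (-2, 1)) = 6.7082
d((-8, 4), (7, -1)) = 15.8114
d((-2, 1), (7, -1)) = 9.2195

Closest pair: (6, 5) and (7, -1) with distance 6.0828

The closest pair is (6, 5) and (7, -1) with Euclidean distance 6.0828. For 4 points, brute-force pairwise comparison is shown above. For large n, the divide-and-conquer algorithm (sort by x, recurse on halves, check the dividing strip) achieves O(n log n).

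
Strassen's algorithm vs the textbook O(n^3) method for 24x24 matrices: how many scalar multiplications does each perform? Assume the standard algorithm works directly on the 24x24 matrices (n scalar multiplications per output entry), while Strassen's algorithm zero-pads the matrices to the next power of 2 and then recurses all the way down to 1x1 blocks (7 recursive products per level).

Matrix multiplication for 24x24 matrices:

Strassen's algorithm requires power-of-2 dimensions. Pad 24x24 to 32x32 (next power of 2).

Standard algorithm: 24^3 = 13824 multiplications
Strassen's algorithm: 7^(log2(32)) = 7^5 = 16807 multiplications
Difference: 13824 - 16807 = -2983 (Strassen uses MORE here due to padding overhead — for small or just-over-power-of-2 n, padding can outweigh the per-level savings)

Standard: 13824 multiplications (24^3). Strassen: 16807 multiplications (7^5, after padding to 32x32). Strassen reduces 8 recursive multiplications to 7 at each level.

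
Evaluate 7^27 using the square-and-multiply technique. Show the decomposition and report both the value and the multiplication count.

Computing 7^27 by squaring (build up from 7^1; each line after the first costs one multiplication):

7^1 = 7
7^2 = (7^1)^2 = 7^2 = 49
7^3 = 7 * 7^2 = 7 * 49 = 343
7^6 = (7^3)^2 = 343^2 = 117649
7^12 = (7^6)^2 = 117649^2 = 13841287201
7^13 = 7 * 7^12 = 7 * 13841287201 = 96889010407
7^26 = (7^13)^2 = 96889010407^2 = 9387480337647754305649
7^27 = 7 * 7^26 = 7 * 9387480337647754305649 = 65712362363534280139543

Result: 65712362363534280139543
Multiplications needed: 7 (7 lines after 7^1)

7^27 = 65712362363534280139543. Using exponentiation by squaring, this requires 7 multiplications. The key idea: if the exponent is even, square the half-power; if odd, multiply by the base once.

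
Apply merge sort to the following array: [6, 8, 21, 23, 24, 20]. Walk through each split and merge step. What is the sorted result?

Merge sort trace:

Split: [6, 8, 21, 23, 24, 20] -> [6, 8, 21] and [23, 24, 20]
  Split: [6, 8, 21] -> [6] and [8, 21]
    Split: [8, 21] -> [8] and [21]
    Merge: [8] + [21] -> [8, 21]
  Merge: [6] + [8, 21] -> [6, 8, 21]
  Split: [23, 24, 20] -> [23] and [24, 20]
    Split: [24, 20] -> [24] and [20]
    Merge: [24] + [20] -> [20, 24]
  Merge: [23] + [20, 24] -> [20, 23, 24]
Merge: [6, 8, 21] + [20, 23, 24] -> [6, 8, 20, 21, 23, 24]

Final sorted array: [6, 8, 20, 21, 23, 24]

The merge sort proceeds by recursively splitting the array and merging sorted halves.
After all merges, the sorted array is [6, 8, 20, 21, 23, 24].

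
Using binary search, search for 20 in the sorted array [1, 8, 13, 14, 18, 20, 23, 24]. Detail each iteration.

Binary search for 20 in [1, 8, 13, 14, 18, 20, 23, 24]:

lo=0, hi=7, mid=3, arr[mid]=14 -> 14 < 20, search right half
lo=4, hi=7, mid=5, arr[mid]=20 -> Found target at index 5!

Binary search finds 20 at index 5 after 2 comparisons. The search repeatedly halves the search space by comparing with the middle element.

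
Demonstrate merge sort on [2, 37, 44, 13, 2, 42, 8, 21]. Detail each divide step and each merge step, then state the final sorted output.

Merge sort trace:

Split: [2, 37, 44, 13, 2, 42, 8, 21] -> [2, 37, 44, 13] and [2, 42, 8, 21]
  Split: [2, 37, 44, 13] -> [2, 37] and [44, 13]
    Split: [2, 37] -> [2] and [37]
    Merge: [2] + [37] -> [2, 37]
    Split: [44, 13] -> [44] and [13]
    Merge: [44] + [13] -> [13, 44]
  Merge: [2, 37] + [13, 44] -> [2, 13, 37, 44]
  Split: [2, 42, 8, 21] -> [2, 42] and [8, 21]
    Split: [2, 42] -> [2] and [42]
    Merge: [2] + [42] -> [2, 42]
    Split: [8, 21] -> [8] and [21]
    Merge: [8] + [21] -> [8, 21]
  Merge: [2, 42] + [8, 21] -> [2, 8, 21, 42]
Merge: [2, 13, 37, 44] + [2, 8, 21, 42] -> [2, 2, 8, 13, 21, 37, 42, 44]

Final sorted array: [2, 2, 8, 13, 21, 37, 42, 44]

The merge sort proceeds by recursively splitting the array and merging sorted halves.
After all merges, the sorted array is [2, 2, 8, 13, 21, 37, 42, 44].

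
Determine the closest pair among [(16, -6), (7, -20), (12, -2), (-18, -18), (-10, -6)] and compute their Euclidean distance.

Computing all pairwise distances among 5 points:

d((16, -6), (7, -20)) = 16.6433
d((16, -6), (12, -2)) = 5.6569 <-- minimum
d((16, -6), (-18, -18)) = 36.0555
d((16, -6), (-10, -6)) = 26.0
d((7, -20), (12, -2)) = 18.6815
d((7, -20), (-18, -18)) = 25.0799
d((7, -20), (-10, -6)) = 22.0227
d((12, -2), (-18, -18)) = 34.0
d((12, -2), (-10, -6)) = 22.3607
d((-18, -18), (-10, -6)) = 14.4222

Closest pair: (16, -6) and (12, -2) with distance 5.6569

The closest pair is (16, -6) and (12, -2) with Euclidean distance 5.6569. For 5 points, brute-force pairwise comparison is shown above. For large n, the divide-and-conquer algorithm (sort by x, recurse on halves, check the dividing strip) achieves O(n log n).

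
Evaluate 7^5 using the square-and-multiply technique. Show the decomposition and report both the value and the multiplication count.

Computing 7^5 by squaring (build up from 7^1; each line after the first costs one multiplication):

7^1 = 7
7^2 = (7^1)^2 = 7^2 = 49
7^4 = (7^2)^2 = 49^2 = 2401
7^5 = 7 * 7^4 = 7 * 2401 = 16807

Result: 16807
Multiplications needed: 3 (3 lines after 7^1)

7^5 = 16807. Using exponentiation by squaring, this requires 3 multiplications. The key idea: if the exponent is even, square the half-power; if odd, multiply by the base once.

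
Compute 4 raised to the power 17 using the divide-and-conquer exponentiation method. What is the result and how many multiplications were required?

Computing 4^17 by squaring (build up from 4^1; each line after the first costs one multiplication):

4^1 = 4
4^2 = (4^1)^2 = 4^2 = 16
4^4 = (4^2)^2 = 16^2 = 256
4^8 = (4^4)^2 = 256^2 = 65536
4^16 = (4^8)^2 = 65536^2 = 4294967296
4^17 = 4 * 4^16 = 4 * 4294967296 = 17179869184

Result: 17179869184
Multiplications needed: 5 (5 lines after 4^1)

4^17 = 17179869184. Using exponentiation by squaring, this requires 5 multiplications. The key idea: if the exponent is even, square the half-power; if odd, multiply by the base once.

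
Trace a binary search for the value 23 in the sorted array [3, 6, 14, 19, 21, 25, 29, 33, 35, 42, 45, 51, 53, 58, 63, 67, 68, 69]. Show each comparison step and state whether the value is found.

Binary search for 23 in [3, 6, 14, 19, 21, 25, 29, 33, 35, 42, 45, 51, 53, 58, 63, 67, 68, 69]:

lo=0, hi=17, mid=8, arr[mid]=35 -> 35 > 23, search left half
lo=0, hi=7, mid=3, arr[mid]=19 -> 19 < 23, search right half
lo=4, hi=7, mid=5, arr[mid]=25 -> 25 > 23, search left half
lo=4, hi=4, mid=4, arr[mid]=21 -> 21 < 23, search right half
lo=5 > hi=4, target 23 not found

Binary search determines that 23 is not in the array after 4 comparisons. The search space was exhausted without finding the target.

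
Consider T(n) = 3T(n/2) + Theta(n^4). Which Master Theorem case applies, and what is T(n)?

Master Theorem for T(n) = 3T(n/2) + O(n^4):

a = 3, b = 2, c = 4
log_b(a) = log_2(3) = 1.5850

Case 3: c = 4 > log_2(3) = 1.5850
T(n) = O(n^4) = O(n^4)

For T(n) = 3T(n/2) + O(n^4): log_2(3) = 1.5850. This is Case 3 of the Master Theorem (c > log_b(a), work dominated by root), giving O(n^4).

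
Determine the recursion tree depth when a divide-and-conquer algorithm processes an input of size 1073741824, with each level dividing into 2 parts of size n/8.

For divide and conquer with division factor 8:

Problem sizes at each level:
Level 0: 1073741824
Level 1: 134217728
Level 2: 16777216
Level 3: 2097152
Level 4: 262144
Level 5: 32768
Level 6: 4096
Level 7: 512
Level 8: 64
Level 9: 8
Level 10: 1

The root is level 0 and the size-1 base case is level 10 (the tree spans levels 0 through 10, i.e. 11 levels counting the root), so the depth is the number of divisions: log_8(1073741824) = 10

The recursion tree depth is log_8(1073741824) = 10. At each level, the problem size is divided by 8, so it takes 10 divisions to reduce to a base case of size 1. The algorithm makes 2 recursive calls at each level.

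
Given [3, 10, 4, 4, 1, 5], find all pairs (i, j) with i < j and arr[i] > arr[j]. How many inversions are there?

Finding inversions in [3, 10, 4, 4, 1, 5]:

(0, 4): arr[0]=3 > arr[4]=1
(1, 2): arr[1]=10 > arr[2]=4
(1, 3): arr[1]=10 > arr[3]=4
(1, 4): arr[1]=10 > arr[4]=1
(1, 5): arr[1]=10 > arr[5]=5
(2, 4): arr[2]=4 > arr[4]=1
(3, 4): arr[3]=4 > arr[4]=1

Total inversions: 7

The array has 7 inversion(s): (0,4), (1,2), (1,3), (1,4), (1,5), (2,4), (3,4). Each pair (i,j) satisfies i < j and arr[i] > arr[j].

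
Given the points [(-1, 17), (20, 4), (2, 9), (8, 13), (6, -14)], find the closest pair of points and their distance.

Computing all pairwise distances among 5 points:

d((-1, 17), (20, 4)) = 24.6982
d((-1, 17), (2, 9)) = 8.544
d((-1, 17), (8, 13)) = 9.8489
d((-1, 17), (6, -14)) = 31.7805
d((20, 4), (2, 9)) = 18.6815
d((20, 4), (8, 13)) = 15.0
d((20, 4), (6, -14)) = 22.8035
d((2, 9), (8, 13)) = 7.2111 <-- minimum
d((2, 9), (6, -14)) = 23.3452
d((8, 13), (6, -14)) = 27.074

Closest pair: (2, 9) and (8, 13) with distance 7.2111

The closest pair is (2, 9) and (8, 13) with Euclidean distance 7.2111. For 5 points, brute-force pairwise comparison is shown above. For large n, the divide-and-conquer algorithm (sort by x, recurse on halves, check the dividing strip) achieves O(n log n).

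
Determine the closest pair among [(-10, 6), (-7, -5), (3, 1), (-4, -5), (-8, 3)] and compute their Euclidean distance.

Computing all pairwise distances among 5 points:

d((-10, 6), (-7, -5)) = 11.4018
d((-10, 6), (3, 1)) = 13.9284
d((-10, 6), (-4, -5)) = 12.53
d((-10, 6), (-8, 3)) = 3.6056
d((-7, -5), (3, 1)) = 11.6619
d((-7, -5), (-4, -5)) = 3.0 <-- minimum
d((-7, -5), (-8, 3)) = 8.0623
d((3, 1), (-4, -5)) = 9.2195
d((3, 1), (-8, 3)) = 11.1803
d((-4, -5), (-8, 3)) = 8.9443

Closest pair: (-7, -5) and (-4, -5) with distance 3.0

The closest pair is (-7, -5) and (-4, -5) with Euclidean distance 3.0. For 5 points, brute-force pairwise comparison is shown above. For large n, the divide-and-conquer algorithm (sort by x, recurse on halves, check the dividing strip) achieves O(n log n).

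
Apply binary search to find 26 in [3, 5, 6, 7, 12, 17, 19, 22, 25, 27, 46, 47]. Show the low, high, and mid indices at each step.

Binary search for 26 in [3, 5, 6, 7, 12, 17, 19, 22, 25, 27, 46, 47]:

lo=0, hi=11, mid=5, arr[mid]=17 -> 17 < 26, search right half
lo=6, hi=11, mid=8, arr[mid]=25 -> 25 < 26, search right half
lo=9, hi=11, mid=10, arr[mid]=46 -> 46 > 26, search left half
lo=9, hi=9, mid=9, arr[mid]=27 -> 27 > 26, search left half
lo=9 > hi=8, target 26 not found

Binary search determines that 26 is not in the array after 4 comparisons. The search space was exhausted without finding the target.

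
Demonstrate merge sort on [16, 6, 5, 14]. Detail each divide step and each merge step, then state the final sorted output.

Merge sort trace:

Split: [16, 6, 5, 14] -> [16, 6] and [5, 14]
  Split: [16, 6] -> [16] and [6]
  Merge: [16] + [6] -> [6, 16]
  Split: [5, 14] -> [5] and [14]
  Merge: [5] + [14] -> [5, 14]
Merge: [6, 16] + [5, 14] -> [5, 6, 14, 16]

Final sorted array: [5, 6, 14, 16]

The merge sort proceeds by recursively splitting the array and merging sorted halves.
After all merges, the sorted array is [5, 6, 14, 16].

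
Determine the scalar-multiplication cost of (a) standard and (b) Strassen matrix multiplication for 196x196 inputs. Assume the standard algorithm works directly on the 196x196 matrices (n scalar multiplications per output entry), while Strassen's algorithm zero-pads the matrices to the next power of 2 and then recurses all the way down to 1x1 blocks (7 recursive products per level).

Matrix multiplication for 196x196 matrices:

Strassen's algorithm requires power-of-2 dimensions. Pad 196x196 to 256x256 (next power of 2).

Standard algorithm: 196^3 = 7529536 multiplications
Strassen's algorithm: 7^(log2(256)) = 7^8 = 5764801 multiplications
Savings: 7529536 - 5764801 = 1764735 multiplications

Standard: 7529536 multiplications (196^3). Strassen: 5764801 multiplications (7^8, after padding to 256x256). Strassen reduces 8 recursive multiplications to 7 at each level.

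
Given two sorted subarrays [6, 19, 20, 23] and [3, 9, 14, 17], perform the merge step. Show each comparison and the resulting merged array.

Merging process:

Compare 6 vs 3: take 3 from right. Merged: [3]
Compare 6 vs 9: take 6 from left. Merged: [3, 6]
Compare 19 vs 9: take 9 from right. Merged: [3, 6, 9]
Compare 19 vs 14: take 14 from right. Merged: [3, 6, 9, 14]
Compare 19 vs 17: take 17 from right. Merged: [3, 6, 9, 14, 17]
Append remaining from left: [19, 20, 23]. Merged: [3, 6, 9, 14, 17, 19, 20, 23]

Final merged array: [3, 6, 9, 14, 17, 19, 20, 23]
Total comparisons: 5

The merged array is [3, 6, 9, 14, 17, 19, 20, 23], requiring 5 comparisons. The merge step runs in O(n) time where n is the total number of elements.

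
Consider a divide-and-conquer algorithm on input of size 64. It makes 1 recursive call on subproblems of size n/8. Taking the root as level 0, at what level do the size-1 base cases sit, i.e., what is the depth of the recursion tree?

For divide and conquer with division factor 8:

Problem sizes at each level:
Level 0: 64
Level 1: 8
Level 2: 1

The root is level 0 and the size-1 base case is level 2 (the tree spans levels 0 through 2, i.e. 3 levels counting the root), so the depth is the number of divisions: log_8(64) = 2

The recursion tree depth is log_8(64) = 2. At each level, the problem size is divided by 8, so it takes 2 divisions to reduce to a base case of size 1. The algorithm makes 1 recursive call at each level.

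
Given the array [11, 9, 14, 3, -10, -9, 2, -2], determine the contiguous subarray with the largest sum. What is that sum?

Using Kadane's algorithm on [11, 9, 14, 3, -10, -9, 2, -2]:

Scanning through the array:
Position 1 (value 9): max_ending_here = 20, max_so_far = 20
Position 2 (value 14): max_ending_here = 34, max_so_far = 34
Position 3 (value 3): max_ending_here = 37, max_so_far = 37
Position 4 (value -10): max_ending_here = 27, max_so_far = 37
Position 5 (value -9): max_ending_here = 18, max_so_far = 37
Position 6 (value 2): max_ending_here = 20, max_so_far = 37
Position 7 (value -2): max_ending_here = 18, max_so_far = 37

Maximum subarray: [11, 9, 14, 3]
Maximum sum: 37

The maximum subarray is [11, 9, 14, 3] with sum 37. This subarray runs from index 0 to index 3.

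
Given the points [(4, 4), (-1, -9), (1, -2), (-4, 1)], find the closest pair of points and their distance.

Computing all pairwise distances among 4 points:

d((4, 4), (-1, -9)) = 13.9284
d((4, 4), (1, -2)) = 6.7082
d((4, 4), (-4, 1)) = 8.544
d((-1, -9), (1, -2)) = 7.2801
d((-1, -9), (-4, 1)) = 10.4403
d((1, -2), (-4, 1)) = 5.831 <-- minimum

Closest pair: (1, -2) and (-4, 1) with distance 5.831

The closest pair is (1, -2) and (-4, 1) with Euclidean distance 5.831. For 4 points, brute-force pairwise comparison is shown above. For large n, the divide-and-conquer algorithm (sort by x, recurse on halves, check the dividing strip) achieves O(n log n).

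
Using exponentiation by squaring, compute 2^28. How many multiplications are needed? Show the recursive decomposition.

Computing 2^28 by squaring (build up from 2^1; each line after the first costs one multiplication):

2^1 = 2
2^2 = (2^1)^2 = 2^2 = 4
2^3 = 2 * 2^2 = 2 * 4 = 8
2^6 = (2^3)^2 = 8^2 = 64
2^7 = 2 * 2^6 = 2 * 64 = 128
2^14 = (2^7)^2 = 128^2 = 16384
2^28 = (2^14)^2 = 16384^2 = 268435456

Result: 268435456
Multiplications needed: 6 (6 lines after 2^1)

2^28 = 268435456. Using exponentiation by squaring, this requires 6 multiplications. The key idea: if the exponent is even, square the half-power; if odd, multiply by the base once.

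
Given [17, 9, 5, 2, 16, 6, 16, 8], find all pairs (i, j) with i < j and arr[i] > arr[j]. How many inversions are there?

Finding inversions in [17, 9, 5, 2, 16, 6, 16, 8]:

(0, 1): arr[0]=17 > arr[1]=9
(0, 2): arr[0]=17 > arr[2]=5
(0, 3): arr[0]=17 > arr[3]=2
(0, 4): arr[0]=17 > arr[4]=16
(0, 5): arr[0]=17 > arr[5]=6
(0, 6): arr[0]=17 > arr[6]=16
(0, 7): arr[0]=17 > arr[7]=8
(1, 2): arr[1]=9 > arr[2]=5
(1, 3): arr[1]=9 > arr[3]=2
(1, 5): arr[1]=9 > arr[5]=6
(1, 7): arr[1]=9 > arr[7]=8
(2, 3): arr[2]=5 > arr[3]=2
(4, 5): arr[4]=16 > arr[5]=6
(4, 7): arr[4]=16 > arr[7]=8
(6, 7): arr[6]=16 > arr[7]=8

Total inversions: 15

The array has 15 inversion(s): (0,1), (0,2), (0,3), (0,4), (0,5), (0,6), (0,7), (1,2), (1,3), (1,5), (1,7), (2,3), (4,5), (4,7), (6,7). Each pair (i,j) satisfies i < j and arr[i] > arr[j].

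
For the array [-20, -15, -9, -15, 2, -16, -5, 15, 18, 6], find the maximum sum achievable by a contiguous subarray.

Using Kadane's algorithm on [-20, -15, -9, -15, 2, -16, -5, 15, 18, 6]:

Scanning through the array:
Position 1 (value -15): max_ending_here = -15, max_so_far = -15
Position 2 (value -9): max_ending_here = -9, max_so_far = -9
Position 3 (value -15): max_ending_here = -15, max_so_far = -9
Position 4 (value 2): max_ending_here = 2, max_so_far = 2
Position 5 (value -16): max_ending_here = -14, max_so_far = 2
Position 6 (value -5): max_ending_here = -5, max_so_far = 2
Position 7 (value 15): max_ending_here = 15, max_so_far = 15
Position 8 (value 18): max_ending_here = 33, max_so_far = 33
Position 9 (value 6): max_ending_here = 39, max_so_far = 39

Maximum subarray: [15, 18, 6]
Maximum sum: 39

The maximum subarray is [15, 18, 6] with sum 39. This subarray runs from index 7 to index 9.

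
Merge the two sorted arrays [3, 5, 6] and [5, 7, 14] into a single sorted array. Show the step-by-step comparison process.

Merging process:

Compare 3 vs 5: take 3 from left. Merged: [3]
Compare 5 vs 5: take 5 from left. Merged: [3, 5]
Compare 6 vs 5: take 5 from right. Merged: [3, 5, 5]
Compare 6 vs 7: take 6 from left. Merged: [3, 5, 5, 6]
Append remaining from right: [7, 14]. Merged: [3, 5, 5, 6, 7, 14]

Final merged array: [3, 5, 5, 6, 7, 14]
Total comparisons: 4

The merged array is [3, 5, 5, 6, 7, 14], requiring 4 comparisons. The merge step runs in O(n) time where n is the total number of elements.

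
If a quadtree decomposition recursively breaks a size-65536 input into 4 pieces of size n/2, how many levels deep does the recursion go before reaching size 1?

For divide and conquer with division factor 2:

Problem sizes at each level:
Level 0: 65536
Level 1: 32768
Level 2: 16384
Level 3: 8192
Level 4: 4096
Level 5: 2048
Level 6: 1024
Level 7: 512
Level 8: 256
Level 9: 128
Level 10: 64
Level 11: 32
Level 12: 16
Level 13: 8
Level 14: 4
Level 15: 2
Level 16: 1

The root is level 0 and the size-1 base case is level 16 (the tree spans levels 0 through 16, i.e. 17 levels counting the root), so the depth is the number of divisions: log_2(65536) = 16

The recursion tree depth is log_2(65536) = 16. At each level, the problem size is divided by 2, so it takes 16 divisions to reduce to a base case of size 1. The algorithm makes 4 recursive calls at each level.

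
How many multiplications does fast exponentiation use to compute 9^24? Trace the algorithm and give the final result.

Computing 9^24 by squaring (build up from 9^1; each line after the first costs one multiplication):

9^1 = 9
9^2 = (9^1)^2 = 9^2 = 81
9^3 = 9 * 9^2 = 9 * 81 = 729
9^6 = (9^3)^2 = 729^2 = 531441
9^12 = (9^6)^2 = 531441^2 = 282429536481
9^24 = (9^12)^2 = 282429536481^2 = 79766443076872509863361

Result: 79766443076872509863361
Multiplications needed: 5 (5 lines after 9^1)

9^24 = 79766443076872509863361. Using exponentiation by squaring, this requires 5 multiplications. The key idea: if the exponent is even, square the half-power; if odd, multiply by the base once.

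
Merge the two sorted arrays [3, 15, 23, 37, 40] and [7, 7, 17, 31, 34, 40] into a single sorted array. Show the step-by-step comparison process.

Merging process:

Compare 3 vs 7: take 3 from left. Merged: [3]
Compare 15 vs 7: take 7 from right. Merged: [3, 7]
Compare 15 vs 7: take 7 from right. Merged: [3, 7, 7]
Compare 15 vs 17: take 15 from left. Merged: [3, 7, 7, 15]
Compare 23 vs 17: take 17 from right. Merged: [3, 7, 7, 15, 17]
Compare 23 vs 31: take 23 from left. Merged: [3, 7, 7, 15, 17, 23]
Compare 37 vs 31: take 31 from right. Merged: [3, 7, 7, 15, 17, 23, 31]
Compare 37 vs 34: take 34 from right. Merged: [3, 7, 7, 15, 17, 23, 31, 34]
Compare 37 vs 40: take 37 from left. Merged: [3, 7, 7, 15, 17, 23, 31, 34, 37]
Compare 40 vs 40: take 40 from left. Merged: [3, 7, 7, 15, 17, 23, 31, 34, 37, 40]
Append remaining from right: [40]. Merged: [3, 7, 7, 15, 17, 23, 31, 34, 37, 40, 40]

Final merged array: [3, 7, 7, 15, 17, 23, 31, 34, 37, 40, 40]
Total comparisons: 10

The merged array is [3, 7, 7, 15, 17, 23, 31, 34, 37, 40, 40], requiring 10 comparisons. The merge step runs in O(n) time where n is the total number of elements.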